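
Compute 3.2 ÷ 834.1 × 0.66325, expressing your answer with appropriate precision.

2.5 × 10^-3

3.2 ÷ 834.1 × 0.66325 = 0.0025445390241…
Multiplication/division keeps the fewest significant figures: 3.2 → 2 s.f., 834.1 → 4 s.f., 0.66325 → 5 s.f.; limit is 2.
Rounded to 2 significant figures: 2.5 × 10^-3.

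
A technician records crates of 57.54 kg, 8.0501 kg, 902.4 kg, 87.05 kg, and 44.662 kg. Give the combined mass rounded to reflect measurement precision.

1.0997 × 10³ kg

57.54 kg + 8.0501 kg + 902.4 kg + 87.05 kg + 44.662 kg = 1099.7021 kg.
Addition/subtraction keeps the fewest decimal places: 57.54 → 2 decimal places, 8.0501 → 4 decimal places, 902.4 → 1 decimal place, 87.05 → 2 decimal places, 44.662 → 3 decimal places; limit is 1.
Rounded to 1 decimal place: 1.0997 × 10³ kg.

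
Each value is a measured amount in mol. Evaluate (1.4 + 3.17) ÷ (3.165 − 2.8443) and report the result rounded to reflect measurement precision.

14

1.4 + 3.17 = 4.57, limited to 1 d.p. → 2 s.f.; 3.165 − 2.8443 = 0.3207, limited to 3 d.p. → 3 s.f.
Carrying full precision, 4.57 ÷ 0.3207 = 14.2500779545…; keep min(2, 3) = 2 s.f.
Rounded to 2 significant figures: 14.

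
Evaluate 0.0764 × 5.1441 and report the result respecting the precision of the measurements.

0.0764 × 5.1441 = 0.39300924
Multiplication/division keeps the fewest significant figures: 0.0764 → 3 s.f., 5.1441 → 5 s.f.; limit is 3.
Rounded to 3 significant figures: 3.93 × 10⁻¹.

3.93 × 10⁻¹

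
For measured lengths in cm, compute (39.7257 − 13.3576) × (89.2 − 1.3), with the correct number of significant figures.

2.32 × 10³ cm²

39.7257 − 13.3576 = 26.3681, limited to 4 d.p. → 6 s.f.; 89.2 − 1.3 = 87.9, limited to 1 d.p. → 3 s.f.
Carrying full precision, 26.3681 × 87.9 = 2317.75599; keep min(6, 3) = 3 s.f.
Rounded to 3 significant figures: 2.32 × 10³ cm².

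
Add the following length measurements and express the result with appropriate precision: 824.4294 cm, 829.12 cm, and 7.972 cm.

1661.52 cm

824.4294 cm + 829.12 cm + 7.972 cm = 1661.5214 cm.
Addition/subtraction keeps the fewest decimal places: 824.4294 → 4 decimal places, 829.12 → 2 decimal places, 7.972 → 3 decimal places; limit is 2.
Rounded to 2 decimal places: 1661.52 cm.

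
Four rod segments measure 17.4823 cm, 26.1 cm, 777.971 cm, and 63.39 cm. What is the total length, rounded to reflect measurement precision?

17.4823 cm + 26.1 cm + 777.971 cm + 63.39 cm = 884.9433 cm.
Addition/subtraction keeps the fewest decimal places: 17.4823 → 4 decimal places, 26.1 → 1 decimal place, 777.971 → 3 decimal places, 63.39 → 2 decimal places; limit is 1.
Rounded to 1 decimal place: 884.9 cm.

884.9 cm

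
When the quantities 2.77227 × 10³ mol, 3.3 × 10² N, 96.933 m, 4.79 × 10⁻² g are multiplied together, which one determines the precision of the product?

3.3 × 10² N

2.77227 × 10³ mol → 6 s.f.; 3.3 × 10² N → 2 s.f.; 96.933 m → 5 s.f.; 4.79 × 10⁻² g → 3 s.f.
The fewest is 2 significant figures, from 3.3 × 10² N.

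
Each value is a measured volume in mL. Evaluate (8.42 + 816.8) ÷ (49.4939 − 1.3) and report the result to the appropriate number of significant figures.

8.42 + 816.8 = 825.22, limited to 1 d.p. → 4 s.f.; 49.4939 − 1.3 = 48.1939, limited to 1 d.p. → 3 s.f.
Carrying full precision, 825.22 ÷ 48.1939 = 17.1229138957…; keep min(4, 3) = 3 s.f.
Rounded to 3 significant figures: 17.1.

17.1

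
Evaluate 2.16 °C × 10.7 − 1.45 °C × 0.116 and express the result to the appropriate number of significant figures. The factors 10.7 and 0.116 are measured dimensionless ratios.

22.9 °C

2.16 × 10.7 = 23.112 → 23.1 °C (3 s.f., last digit at the 10^-1 place).
1.45 × 0.116 = 0.1682 → 0.168 °C (3 s.f., last digit at the 10^-3 place).
Difference: 22.9438 °C; keep the coarser place, 10^-1.
Result: 22.9 °C.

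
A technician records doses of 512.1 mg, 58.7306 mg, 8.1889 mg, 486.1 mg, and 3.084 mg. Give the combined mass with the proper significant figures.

512.1 mg + 58.7306 mg + 8.1889 mg + 486.1 mg + 3.084 mg = 1068.2035 mg.
Addition/subtraction keeps the fewest decimal places: 512.1 → 1 decimal place, 58.7306 → 4 decimal places, 8.1889 → 4 decimal places, 486.1 → 1 decimal place, 3.084 → 3 decimal places; limit is 1.
Rounded to 1 decimal place: 1068.2 mg.

1068.2 mg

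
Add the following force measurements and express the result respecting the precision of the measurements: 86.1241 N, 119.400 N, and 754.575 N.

86.1241 N + 119.400 N + 754.575 N = 960.0991 N.
Addition/subtraction keeps the fewest decimal places: 86.1241 → 4 decimal places, 119.400 → 3 decimal places, 754.575 → 3 decimal places; limit is 3.
Rounded to 3 decimal places: 960.099 N.

960.099 N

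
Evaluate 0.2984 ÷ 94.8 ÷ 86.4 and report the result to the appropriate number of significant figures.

0.2984 ÷ 94.8 ÷ 86.4 = 0.0000364314736678…
Multiplication/division keeps the fewest significant figures: 0.2984 → 4 s.f., 94.8 → 3 s.f., 86.4 → 3 s.f.; limit is 3.
Rounded to 3 significant figures: 3.64 × 10^-5.

3.64 × 10^-5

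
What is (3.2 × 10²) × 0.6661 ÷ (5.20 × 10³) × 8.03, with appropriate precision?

(3.2 × 10²) × 0.6661 ÷ (5.20 × 10³) × 8.03 = 0.329155876923…
Multiplication/division keeps the fewest significant figures: 3.2 × 10² → 2 s.f., 0.6661 → 4 s.f., 5.20 × 10³ → 3 s.f., 8.03 → 3 s.f.; limit is 2.
Rounded to 2 significant figures: 0.33.

0.33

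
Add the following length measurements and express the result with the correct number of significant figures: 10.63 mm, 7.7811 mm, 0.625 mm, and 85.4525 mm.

104.49 mm

10.63 mm + 7.7811 mm + 0.625 mm + 85.4525 mm = 104.4886 mm.
Addition/subtraction keeps the fewest decimal places: 10.63 → 2 decimal places, 7.7811 → 4 decimal places, 0.625 → 3 decimal places, 85.4525 → 4 decimal places; limit is 2.
Rounded to 2 decimal places: 104.49 mm.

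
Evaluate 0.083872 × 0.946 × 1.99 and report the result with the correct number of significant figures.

0.158

0.083872 × 0.946 × 1.99 = 0.15789239488
Multiplication/division keeps the fewest significant figures: 0.083872 → 5 s.f., 0.946 → 3 s.f., 1.99 → 3 s.f.; limit is 3.
Rounded to 3 significant figures: 0.158.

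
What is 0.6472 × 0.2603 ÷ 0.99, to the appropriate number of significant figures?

0.6472 × 0.2603 ÷ 0.99 = 0.170167838384…
Multiplication/division keeps the fewest significant figures: 0.6472 → 4 s.f., 0.2603 → 4 s.f., 0.99 → 2 s.f.; limit is 2.
Rounded to 2 significant figures: 0.17.

0.17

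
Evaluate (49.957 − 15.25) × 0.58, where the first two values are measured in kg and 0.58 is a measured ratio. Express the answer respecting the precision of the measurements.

49.957 kg − 15.25 kg = 34.707 kg; the difference is limited to 2 decimal places (4 s.f.).
Carrying full precision, 34.707 × 0.58 = 20.13006 kg; 0.58 has 2 s.f., so the result keeps min(4, 2) = 2 s.f.
Rounded to 2 significant figures: 20. kg.

20. kg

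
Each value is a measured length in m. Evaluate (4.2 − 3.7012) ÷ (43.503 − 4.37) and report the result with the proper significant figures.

0.01

4.2 − 3.7012 = 0.4988, limited to 1 d.p. → 1 s.f.; 43.503 − 4.37 = 39.133, limited to 2 d.p. → 4 s.f.
Carrying full precision, 0.4988 ÷ 39.133 = 0.0127462755219…; keep min(1, 4) = 1 s.f.
Rounded to 1 significant figure: 0.01.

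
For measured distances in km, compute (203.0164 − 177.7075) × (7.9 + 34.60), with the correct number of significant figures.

203.0164 − 177.7075 = 25.3089, limited to 4 d.p. → 6 s.f.; 7.9 + 34.60 = 42.50, limited to 1 d.p. → 3 s.f.
Carrying full precision, 25.3089 × 42.50 = 1075.62825; keep min(6, 3) = 3 s.f.
Rounded to 3 significant figures: 1.08 × 10³ km².

1.08 × 10³ km²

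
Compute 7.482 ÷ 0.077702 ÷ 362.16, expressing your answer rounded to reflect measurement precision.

7.482 ÷ 0.077702 ÷ 362.16 = 0.265879605041…
Multiplication/division keeps the fewest significant figures: 7.482 → 4 s.f., 0.077702 → 5 s.f., 362.16 → 5 s.f.; limit is 4.
Rounded to 4 significant figures: 0.2659.

0.2659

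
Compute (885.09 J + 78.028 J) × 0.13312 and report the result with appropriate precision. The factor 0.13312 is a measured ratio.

885.09 J + 78.028 J = 963.118 J; the sum is limited to 2 decimal places (5 s.f.).
Carrying full precision, 963.118 × 0.13312 = 128.21026816 J; 0.13312 has 5 s.f., so the result keeps min(5, 5) = 5 s.f.
Rounded to 5 significant figures: 1.2821 × 10² J.

1.2821 × 10² J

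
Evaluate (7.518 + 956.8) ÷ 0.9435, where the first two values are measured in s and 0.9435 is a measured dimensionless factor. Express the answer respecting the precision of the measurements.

1022 s

7.518 s + 956.8 s = 964.318 s; the sum is limited to 1 decimal place (4 s.f.).
Carrying full precision, 964.318 ÷ 0.9435 = 1022.06465289… s; 0.9435 has 4 s.f., so the result keeps min(4, 4) = 4 s.f.
Rounded to 4 significant figures: 1022 s.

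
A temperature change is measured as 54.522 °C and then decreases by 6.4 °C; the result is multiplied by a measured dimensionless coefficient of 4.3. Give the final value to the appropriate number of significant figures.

54.522 °C − 6.4 °C = 48.122 °C; the difference is limited to 1 decimal place (3 s.f.).
Carrying full precision, 48.122 × 4.3 = 206.9246 °C; 4.3 has 2 s.f., so the result keeps min(3, 2) = 2 s.f.
Rounded to 2 significant figures: 2.1 × 10^2 °C.

2.1 × 10^2 °C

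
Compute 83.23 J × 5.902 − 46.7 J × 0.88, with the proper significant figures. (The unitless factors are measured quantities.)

83.23 × 5.902 = 491.22346 → 491.2 J (4 s.f., last digit at the 10^-1 place).
46.7 × 0.88 = 41.096 → 41 J (2 s.f., last digit at the 10^0 place).
Difference: 450.12746 J; keep the coarser place, 10^0.
Result: 450. J.

450. J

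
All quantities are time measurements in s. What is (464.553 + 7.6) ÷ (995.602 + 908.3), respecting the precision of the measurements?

464.553 + 7.6 = 472.153, limited to 1 d.p. → 4 s.f.; 995.602 + 908.3 = 1903.902, limited to 1 d.p. → 5 s.f.
Carrying full precision, 472.153 ÷ 1903.902 = 0.247992281115…; keep min(4, 5) = 4 s.f.
Rounded to 4 significant figures: 0.2480.

0.2480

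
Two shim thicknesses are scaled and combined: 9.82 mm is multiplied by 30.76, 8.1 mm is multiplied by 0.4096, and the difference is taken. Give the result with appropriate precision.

299 mm

9.82 × 30.76 = 302.0632 → 3.02 × 10² mm (3 s.f., last digit at the 10^0 place).
8.1 × 0.4096 = 3.31776 → 3.3 mm (2 s.f., last digit at the 10^-1 place).
Difference: 298.74544 mm; keep the coarser place, 10^0.
Result: 299 mm.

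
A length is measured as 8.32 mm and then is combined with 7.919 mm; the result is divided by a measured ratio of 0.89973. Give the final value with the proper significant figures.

8.32 mm + 7.919 mm = 16.239 mm; the sum is limited to 2 decimal places (4 s.f.).
Carrying full precision, 16.239 ÷ 0.89973 = 18.0487479577… mm; 0.89973 has 5 s.f., so the result keeps min(4, 5) = 4 s.f.
Rounded to 4 significant figures: 18.05 mm.

18.05 mm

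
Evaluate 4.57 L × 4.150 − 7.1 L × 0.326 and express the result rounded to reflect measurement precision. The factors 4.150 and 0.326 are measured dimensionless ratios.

16.7 L

4.57 × 4.150 = 18.9655 → 19.0 L (3 s.f., last digit at the 10^-1 place).
7.1 × 0.326 = 2.3146 → 2.3 L (2 s.f., last digit at the 10^-1 place).
Difference: 16.6509 L; keep the coarser place, 10^-1.
Result: 16.7 L.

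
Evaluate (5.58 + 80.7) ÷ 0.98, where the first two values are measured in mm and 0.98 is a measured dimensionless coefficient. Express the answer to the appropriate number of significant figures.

88 mm

5.58 mm + 80.7 mm = 86.28 mm; the sum is limited to 1 decimal place (3 s.f.).
Carrying full precision, 86.28 ÷ 0.98 = 88.0408163265… mm; 0.98 has 2 s.f., so the result keeps min(3, 2) = 2 s.f.
Rounded to 2 significant figures: 88 mm.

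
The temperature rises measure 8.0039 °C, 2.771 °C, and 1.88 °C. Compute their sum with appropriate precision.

12.65 °C

8.0039 °C + 2.771 °C + 1.88 °C = 12.6549 °C.
Addition/subtraction keeps the fewest decimal places: 8.0039 → 4 decimal places, 2.771 → 3 decimal places, 1.88 → 2 decimal places; limit is 2.
Rounded to 2 decimal places: 12.65 °C.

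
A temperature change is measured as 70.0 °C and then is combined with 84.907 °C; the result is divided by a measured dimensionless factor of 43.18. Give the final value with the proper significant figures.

70.0 °C + 84.907 °C = 154.907 °C; the sum is limited to 1 decimal place (4 s.f.).
Carrying full precision, 154.907 ÷ 43.18 = 3.58747105141… °C; 43.18 has 4 s.f., so the result keeps min(4, 4) = 4 s.f.
Rounded to 4 significant figures: 3.587 °C.

3.587 °C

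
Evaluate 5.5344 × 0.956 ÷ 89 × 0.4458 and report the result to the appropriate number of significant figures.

5.5344 × 0.956 ÷ 89 × 0.4458 = 0.0265019905294…
Multiplication/division keeps the fewest significant figures: 5.5344 → 5 s.f., 0.956 → 3 s.f., 89 → 2 s.f., 0.4458 → 4 s.f.; limit is 2.
Rounded to 2 significant figures: 2.7 × 10⁻².

2.7 × 10⁻²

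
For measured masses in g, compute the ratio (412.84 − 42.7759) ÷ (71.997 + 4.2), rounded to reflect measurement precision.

412.84 − 42.7759 = 370.0641, limited to 2 d.p. → 5 s.f.; 71.997 + 4.2 = 76.197, limited to 1 d.p. → 3 s.f.
Carrying full precision, 370.0641 ÷ 76.197 = 4.85667545966…; keep min(5, 3) = 3 s.f.
Rounded to 3 significant figures: 4.86.

4.86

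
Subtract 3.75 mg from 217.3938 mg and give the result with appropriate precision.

217.3938 mg − 3.75 mg = 213.6438 mg.
Addition/subtraction keeps the fewest decimal places: 217.3938 → 4 decimal places, 3.75 → 2 decimal places; limit is 2.
Rounded to 2 decimal places: 213.64 mg.

213.64 mg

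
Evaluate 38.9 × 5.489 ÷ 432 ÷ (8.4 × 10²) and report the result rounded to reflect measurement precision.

5.9 × 10⁻⁴

38.9 × 5.489 ÷ 432 ÷ (8.4 × 10²) = 0.000588409667108…
Multiplication/division keeps the fewest significant figures: 38.9 → 3 s.f., 5.489 → 4 s.f., 432 → 3 s.f., 8.4 × 10² → 2 s.f.; limit is 2.
Rounded to 2 significant figures: 5.9 × 10⁻⁴.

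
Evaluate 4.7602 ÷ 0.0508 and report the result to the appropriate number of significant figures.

93.7

4.7602 ÷ 0.0508 = 93.7047244094…
Multiplication/division keeps the fewest significant figures: 4.7602 → 5 s.f., 0.0508 → 3 s.f.; limit is 3.
Rounded to 3 significant figures: 93.7.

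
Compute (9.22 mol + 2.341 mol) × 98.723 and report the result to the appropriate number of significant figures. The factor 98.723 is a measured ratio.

9.22 mol + 2.341 mol = 11.561 mol; the sum is limited to 2 decimal places (4 s.f.).
Carrying full precision, 11.561 × 98.723 = 1141.336603 mol; 98.723 has 5 s.f., so the result keeps min(4, 5) = 4 s.f.
Rounded to 4 significant figures: 1141 mol.

1141 mol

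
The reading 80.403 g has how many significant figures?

5

80.403: zeros between nonzero digits are significant.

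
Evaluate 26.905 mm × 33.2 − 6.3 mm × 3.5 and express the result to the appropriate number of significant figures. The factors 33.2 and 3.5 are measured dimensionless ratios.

26.905 × 33.2 = 893.246 → 893 mm (3 s.f., last digit at the 10^0 place).
6.3 × 3.5 = 22.05 → 22 mm (2 s.f., last digit at the 10^0 place).
Difference: 871.196 mm; keep the coarser place, 10^0.
Result: 871 mm.

871 mm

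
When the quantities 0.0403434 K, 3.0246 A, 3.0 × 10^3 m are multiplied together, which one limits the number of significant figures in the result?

3.0 × 10^3 m

0.0403434 K → 6 s.f.; 3.0246 A → 5 s.f.; 3.0 × 10^3 m → 2 s.f.
The fewest is 2 significant figures, from 3.0 × 10^3 m.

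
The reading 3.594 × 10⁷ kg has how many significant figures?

3.594 × 10⁷: in scientific notation every digit of the coefficient is significant.

4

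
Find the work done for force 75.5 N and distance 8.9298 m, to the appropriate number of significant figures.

674 J

work done = 75.5 N × 8.9298 m = 674.1999 J.
75.5 has 3 significant figures; 8.9298 has 5.
Division/multiplication keeps the fewest: 3 significant figures.
Rounded: 674 J.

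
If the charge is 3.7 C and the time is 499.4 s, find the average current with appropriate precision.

7.4 × 10^-3 A

average current = 3.7 C ÷ 499.4 s = 0.0074088906688… A.
3.7 has 2 significant figures; 499.4 has 4.
Division/multiplication keeps the fewest: 2 significant figures.
Rounded: 7.4 × 10^-3 A.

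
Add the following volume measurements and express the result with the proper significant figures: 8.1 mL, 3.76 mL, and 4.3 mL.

8.1 mL + 3.76 mL + 4.3 mL = 16.16 mL.
Addition/subtraction keeps the fewest decimal places: 8.1 → 1 decimal place, 3.76 → 2 decimal places, 4.3 → 1 decimal place; limit is 1.
Rounded to 1 decimal place: 16.2 mL.

16.2 mL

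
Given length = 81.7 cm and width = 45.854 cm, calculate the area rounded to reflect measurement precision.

3.75 × 10³ cm²

area = 81.7 cm × 45.854 cm = 3746.2718 cm².
81.7 has 3 significant figures; 45.854 has 5.
Division/multiplication keeps the fewest: 3 significant figures.
Rounded: 3.75 × 10³ cm².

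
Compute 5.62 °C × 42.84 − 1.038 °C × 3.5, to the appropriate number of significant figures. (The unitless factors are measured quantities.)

5.62 × 42.84 = 240.7608 → 241 °C (3 s.f., last digit at the 10^0 place).
1.038 × 3.5 = 3.633 → 3.6 °C (2 s.f., last digit at the 10^-1 place).
Difference: 237.1278 °C; keep the coarser place, 10^0.
Result: 237 °C.

237 °C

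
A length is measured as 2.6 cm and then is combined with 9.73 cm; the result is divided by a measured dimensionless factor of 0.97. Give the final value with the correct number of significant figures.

13 cm

2.6 cm + 9.73 cm = 12.33 cm; the sum is limited to 1 decimal place (3 s.f.).
Carrying full precision, 12.33 ÷ 0.97 = 12.7113402062… cm; 0.97 has 2 s.f., so the result keeps min(3, 2) = 2 s.f.
Rounded to 2 significant figures: 13 cm.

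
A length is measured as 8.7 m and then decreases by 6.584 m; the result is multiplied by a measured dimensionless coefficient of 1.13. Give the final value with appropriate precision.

2.4 m

8.7 m − 6.584 m = 2.116 m; the difference is limited to 1 decimal place (2 s.f.).
Carrying full precision, 2.116 × 1.13 = 2.39108 m; 1.13 has 3 s.f., so the result keeps min(2, 3) = 2 s.f.
Rounded to 2 significant figures: 2.4 m.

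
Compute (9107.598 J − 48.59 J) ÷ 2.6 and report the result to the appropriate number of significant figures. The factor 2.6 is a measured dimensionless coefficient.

3.5 × 10^3 J

9107.598 J − 48.59 J = 9059.008 J; the difference is limited to 2 decimal places (6 s.f.).
Carrying full precision, 9059.008 ÷ 2.6 = 3484.23384615… J; 2.6 has 2 s.f., so the result keeps min(6, 2) = 2 s.f.
Rounded to 2 significant figures: 3.5 × 10^3 J.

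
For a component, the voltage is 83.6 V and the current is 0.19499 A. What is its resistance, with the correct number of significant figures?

429 Ω

resistance = 83.6 V ÷ 0.19499 A = 428.739935381… Ω.
83.6 has 3 significant figures; 0.19499 has 5.
Division/multiplication keeps the fewest: 3 significant figures.
Rounded: 429 Ω.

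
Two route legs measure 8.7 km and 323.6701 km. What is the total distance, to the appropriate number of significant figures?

8.7 km + 323.6701 km = 332.3701 km.
Addition/subtraction keeps the fewest decimal places: 8.7 → 1 decimal place, 323.6701 → 4 decimal places; limit is 1.
Rounded to 1 decimal place: 332.4 km.

332.4 km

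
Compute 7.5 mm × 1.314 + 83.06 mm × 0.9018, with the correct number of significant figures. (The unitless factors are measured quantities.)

7.5 × 1.314 = 9.855 → 9.9 mm (2 s.f., last digit at the 10^-1 place).
83.06 × 0.9018 = 74.903508 → 74.90 mm (4 s.f., last digit at the 10^-2 place).
Sum: 84.758508 mm; keep the coarser place, 10^-1.
Result: 84.8 mm.

84.8 mm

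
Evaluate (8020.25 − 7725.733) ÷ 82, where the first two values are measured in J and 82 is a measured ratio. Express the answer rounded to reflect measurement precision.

8020.25 J − 7725.733 J = 294.517 J; the difference is limited to 2 decimal places (5 s.f.).
Carrying full precision, 294.517 ÷ 82 = 3.59167073171… J; 82 has 2 s.f., so the result keeps min(5, 2) = 2 s.f.
Rounded to 2 significant figures: 3.6 J.

3.6 J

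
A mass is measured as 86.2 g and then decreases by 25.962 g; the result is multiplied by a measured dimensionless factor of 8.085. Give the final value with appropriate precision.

487 g

86.2 g − 25.962 g = 60.238 g; the difference is limited to 1 decimal place (3 s.f.).
Carrying full precision, 60.238 × 8.085 = 487.02423 g; 8.085 has 4 s.f., so the result keeps min(3, 4) = 3 s.f.
Rounded to 3 significant figures: 487 g.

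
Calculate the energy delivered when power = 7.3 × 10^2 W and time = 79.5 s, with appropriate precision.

5.8 × 10^4 J

energy delivered = 7.3 × 10^2 W × 79.5 s = 58035 J.
7.3 × 10^2 has 2 significant figures; 79.5 has 3.
Division/multiplication keeps the fewest: 2 significant figures.
Rounded: 5.8 × 10^4 J.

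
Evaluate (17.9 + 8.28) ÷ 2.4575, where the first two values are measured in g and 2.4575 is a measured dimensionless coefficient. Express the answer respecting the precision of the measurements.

17.9 g + 8.28 g = 26.18 g; the sum is limited to 1 decimal place (3 s.f.).
Carrying full precision, 26.18 ÷ 2.4575 = 10.6531027467… g; 2.4575 has 5 s.f., so the result keeps min(3, 5) = 3 s.f.
Rounded to 3 significant figures: 10.7 g.

10.7 g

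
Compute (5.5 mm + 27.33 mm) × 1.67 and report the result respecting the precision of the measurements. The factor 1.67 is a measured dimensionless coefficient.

5.5 mm + 27.33 mm = 32.83 mm; the sum is limited to 1 decimal place (3 s.f.).
Carrying full precision, 32.83 × 1.67 = 54.8261 mm; 1.67 has 3 s.f., so the result keeps min(3, 3) = 3 s.f.
Rounded to 3 significant figures: 54.8 mm.

54.8 mm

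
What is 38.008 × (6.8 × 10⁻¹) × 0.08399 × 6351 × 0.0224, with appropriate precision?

38.008 × (6.8 × 10⁻¹) × 0.08399 × 6351 × 0.0224 = 308.817314827…
Multiplication/division keeps the fewest significant figures: 38.008 → 5 s.f., 6.8 × 10⁻¹ → 2 s.f., 0.08399 → 4 s.f., 6351 → 4 s.f., 0.0224 → 3 s.f.; limit is 2.
Rounded to 2 significant figures: 3.1 × 10².

3.1 × 10²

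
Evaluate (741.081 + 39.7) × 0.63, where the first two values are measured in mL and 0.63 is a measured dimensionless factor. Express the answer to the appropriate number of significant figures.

741.081 mL + 39.7 mL = 780.781 mL; the sum is limited to 1 decimal place (4 s.f.).
Carrying full precision, 780.781 × 0.63 = 491.89203 mL; 0.63 has 2 s.f., so the result keeps min(4, 2) = 2 s.f.
Rounded to 2 significant figures: 4.9 × 10² mL.

4.9 × 10² mL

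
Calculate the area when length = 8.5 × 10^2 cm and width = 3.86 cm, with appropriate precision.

3.3 × 10^3 cm²

area = 8.5 × 10^2 cm × 3.86 cm = 3281 cm².
8.5 × 10^2 has 2 significant figures; 3.86 has 3.
Division/multiplication keeps the fewest: 2 significant figures.
Rounded: 3.3 × 10^3 cm².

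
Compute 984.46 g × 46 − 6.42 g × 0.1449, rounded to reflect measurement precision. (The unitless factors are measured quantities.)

4.5 × 10⁴ g

984.46 × 46 = 45285.16 → 4.5 × 10⁴ g (2 s.f., last digit at the 10^3 place).
6.42 × 0.1449 = 0.930258 → 0.930 g (3 s.f., last digit at the 10^-3 place).
Difference: 45284.229742 g; keep the coarser place, 10^3.
Result: 4.5 × 10⁴ g.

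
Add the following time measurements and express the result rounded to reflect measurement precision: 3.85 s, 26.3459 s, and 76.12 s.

3.85 s + 26.3459 s + 76.12 s = 106.3159 s.
Addition/subtraction keeps the fewest decimal places: 3.85 → 2 decimal places, 26.3459 → 4 decimal places, 76.12 → 2 decimal places; limit is 2.
Rounded to 2 decimal places: 106.32 s.

106.32 s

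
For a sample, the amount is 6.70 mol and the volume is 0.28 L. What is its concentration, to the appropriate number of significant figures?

24 mol/L

concentration = 6.70 mol ÷ 0.28 L = 23.9285714286… mol/L.
6.70 has 3 significant figures; 0.28 has 2.
Division/multiplication keeps the fewest: 2 significant figures.
Rounded: 24 mol/L.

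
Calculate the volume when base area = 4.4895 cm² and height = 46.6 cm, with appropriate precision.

volume = 4.4895 cm² × 46.6 cm = 209.2107 cm³.
4.4895 has 5 significant figures; 46.6 has 3.
Division/multiplication keeps the fewest: 3 significant figures.
Rounded: 209 cm³.

209 cm³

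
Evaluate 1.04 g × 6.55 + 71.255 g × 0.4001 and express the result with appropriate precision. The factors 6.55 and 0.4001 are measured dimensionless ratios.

1.04 × 6.55 = 6.812 → 6.81 g (3 s.f., last digit at the 10^-2 place).
71.255 × 0.4001 = 28.5091255 → 28.51 g (4 s.f., last digit at the 10^-2 place).
Sum: 35.3211255 g; keep the coarser place, 10^-2.
Result: 35.32 g.

35.32 g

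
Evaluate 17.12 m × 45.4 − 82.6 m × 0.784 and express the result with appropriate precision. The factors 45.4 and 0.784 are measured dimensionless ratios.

712 m

17.12 × 45.4 = 777.248 → 777 m (3 s.f., last digit at the 10^0 place).
82.6 × 0.784 = 64.7584 → 64.8 m (3 s.f., last digit at the 10^-1 place).
Difference: 712.4896 m; keep the coarser place, 10^0.
Result: 712 m.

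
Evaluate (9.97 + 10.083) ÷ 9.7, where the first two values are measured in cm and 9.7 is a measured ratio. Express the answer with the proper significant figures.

9.97 cm + 10.083 cm = 20.053 cm; the sum is limited to 2 decimal places (4 s.f.).
Carrying full precision, 20.053 ÷ 9.7 = 2.06731958763… cm; 9.7 has 2 s.f., so the result keeps min(4, 2) = 2 s.f.
Rounded to 2 significant figures: 2.1 cm.

2.1 cm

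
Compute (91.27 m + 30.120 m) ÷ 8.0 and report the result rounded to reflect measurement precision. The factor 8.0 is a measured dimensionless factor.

15 m

91.27 m + 30.120 m = 121.390 m; the sum is limited to 2 decimal places (5 s.f.).
Carrying full precision, 121.390 ÷ 8.0 = 15.17375 m; 8.0 has 2 s.f., so the result keeps min(5, 2) = 2 s.f.
Rounded to 2 significant figures: 15 m.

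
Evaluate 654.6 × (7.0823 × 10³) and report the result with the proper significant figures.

4.636 × 10⁶

654.6 × (7.0823 × 10³) = 4636073.58
Multiplication/division keeps the fewest significant figures: 654.6 → 4 s.f., 7.0823 × 10³ → 5 s.f.; limit is 4.
Rounded to 4 significant figures: 4.636 × 10⁶.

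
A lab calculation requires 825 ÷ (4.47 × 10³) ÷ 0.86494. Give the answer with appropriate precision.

825 ÷ (4.47 × 10³) ÷ 0.86494 = 0.213383307963…
Multiplication/division keeps the fewest significant figures: 825 → 3 s.f., 4.47 × 10³ → 3 s.f., 0.86494 → 5 s.f.; limit is 3.
Rounded to 3 significant figures: 0.213.

0.213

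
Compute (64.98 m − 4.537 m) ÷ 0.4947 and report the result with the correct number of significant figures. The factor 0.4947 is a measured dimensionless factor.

122.2 m

64.98 m − 4.537 m = 60.443 m; the difference is limited to 2 decimal places (4 s.f.).
Carrying full precision, 60.443 ÷ 0.4947 = 122.181119871… m; 0.4947 has 4 s.f., so the result keeps min(4, 4) = 4 s.f.
Rounded to 4 significant figures: 122.2 m.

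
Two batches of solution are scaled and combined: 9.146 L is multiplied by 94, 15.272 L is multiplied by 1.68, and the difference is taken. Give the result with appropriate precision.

9.146 × 94 = 859.724 → 8.6 × 10^2 L (2 s.f., last digit at the 10^1 place).
15.272 × 1.68 = 25.65696 → 25.7 L (3 s.f., last digit at the 10^-1 place).
Difference: 834.06704 L; keep the coarser place, 10^1.
Result: 8.3 × 10^2 L.

8.3 × 10^2 L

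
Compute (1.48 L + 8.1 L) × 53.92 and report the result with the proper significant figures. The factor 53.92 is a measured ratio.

1.48 L + 8.1 L = 9.58 L; the sum is limited to 1 decimal place (2 s.f.).
Carrying full precision, 9.58 × 53.92 = 516.5536 L; 53.92 has 4 s.f., so the result keeps min(2, 4) = 2 s.f.
Rounded to 2 significant figures: 5.2 × 10^2 L.

5.2 × 10^2 L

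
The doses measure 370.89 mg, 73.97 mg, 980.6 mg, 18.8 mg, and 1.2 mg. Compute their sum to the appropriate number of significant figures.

1445.5 mg

370.89 mg + 73.97 mg + 980.6 mg + 18.8 mg + 1.2 mg = 1445.46 mg.
Addition/subtraction keeps the fewest decimal places: 370.89 → 2 decimal places, 73.97 → 2 decimal places, 980.6 → 1 decimal place, 18.8 → 1 decimal place, 1.2 → 1 decimal place; limit is 1.
Rounded to 1 decimal place: 1445.5 mg.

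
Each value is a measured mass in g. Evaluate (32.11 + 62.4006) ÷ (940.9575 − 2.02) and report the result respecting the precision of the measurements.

0.1007

32.11 + 62.4006 = 94.5106, limited to 2 d.p. → 4 s.f.; 940.9575 − 2.02 = 938.9375, limited to 2 d.p. → 5 s.f.
Carrying full precision, 94.5106 ÷ 938.9375 = 0.100656965985…; keep min(4, 5) = 4 s.f.
Rounded to 4 significant figures: 0.1007.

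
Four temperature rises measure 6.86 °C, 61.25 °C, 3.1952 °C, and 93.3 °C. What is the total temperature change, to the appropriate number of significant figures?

164.6 °C

6.86 °C + 61.25 °C + 3.1952 °C + 93.3 °C = 164.6052 °C.
Addition/subtraction keeps the fewest decimal places: 6.86 → 2 decimal places, 61.25 → 2 decimal places, 3.1952 → 4 decimal places, 93.3 → 1 decimal place; limit is 1.
Rounded to 1 decimal place: 164.6 °C.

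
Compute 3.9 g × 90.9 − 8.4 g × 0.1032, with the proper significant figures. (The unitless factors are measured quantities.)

3.9 × 90.9 = 354.51 → 3.5 × 10^2 g (2 s.f., last digit at the 10^1 place).
8.4 × 0.1032 = 0.86688 → 0.87 g (2 s.f., last digit at the 10^-2 place).
Difference: 353.64312 g; keep the coarser place, 10^1.
Result: 3.5 × 10^2 g.

3.5 × 10^2 g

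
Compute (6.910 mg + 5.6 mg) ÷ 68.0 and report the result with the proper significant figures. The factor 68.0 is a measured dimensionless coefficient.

0.184 mg

6.910 mg + 5.6 mg = 12.510 mg; the sum is limited to 1 decimal place (3 s.f.).
Carrying full precision, 12.510 ÷ 68.0 = 0.183970588235… mg; 68.0 has 3 s.f., so the result keeps min(3, 3) = 3 s.f.
Rounded to 3 significant figures: 0.184 mg.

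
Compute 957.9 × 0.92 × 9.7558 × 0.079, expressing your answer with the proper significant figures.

957.9 × 0.92 × 9.7558 × 0.079 = 679.200473998…
Multiplication/division keeps the fewest significant figures: 957.9 → 4 s.f., 0.92 → 2 s.f., 9.7558 → 5 s.f., 0.079 → 2 s.f.; limit is 2.
Rounded to 2 significant figures: 6.8 × 10².

6.8 × 10²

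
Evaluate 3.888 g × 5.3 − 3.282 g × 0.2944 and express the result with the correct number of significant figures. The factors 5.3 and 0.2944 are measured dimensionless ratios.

3.888 × 5.3 = 20.6064 → 21 g (2 s.f., last digit at the 10^0 place).
3.282 × 0.2944 = 0.9662208 → 0.9662 g (4 s.f., last digit at the 10^-4 place).
Difference: 19.6401792 g; keep the coarser place, 10^0.
Result: 20. g.

20. g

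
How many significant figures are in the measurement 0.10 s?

0.10: leading zeros are not significant; trailing zeros after a decimal point are significant.

2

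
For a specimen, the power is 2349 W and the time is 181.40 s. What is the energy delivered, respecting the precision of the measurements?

4.261 × 10^5 J

energy delivered = 2349 W × 181.40 s = 426108.6 J.
2349 has 4 significant figures; 181.40 has 5.
Division/multiplication keeps the fewest: 4 significant figures.
Rounded: 4.261 × 10^5 J.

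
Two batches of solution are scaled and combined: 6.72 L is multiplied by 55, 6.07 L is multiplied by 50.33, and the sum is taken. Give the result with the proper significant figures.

6.72 × 55 = 369.6 → 3.7 × 10² L (2 s.f., last digit at the 10^1 place).
6.07 × 50.33 = 305.5031 → 306 L (3 s.f., last digit at the 10^0 place).
Sum: 675.1031 L; keep the coarser place, 10^1.
Result: 6.8 × 10² L.

6.8 × 10² L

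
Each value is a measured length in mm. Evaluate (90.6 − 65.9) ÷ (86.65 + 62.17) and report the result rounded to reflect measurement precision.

90.6 − 65.9 = 24.7, limited to 1 d.p. → 3 s.f.; 86.65 + 62.17 = 148.82, limited to 2 d.p. → 5 s.f.
Carrying full precision, 24.7 ÷ 148.82 = 0.165972315549…; keep min(3, 5) = 3 s.f.
Rounded to 3 significant figures: 1.66 × 10⁻¹.

1.66 × 10⁻¹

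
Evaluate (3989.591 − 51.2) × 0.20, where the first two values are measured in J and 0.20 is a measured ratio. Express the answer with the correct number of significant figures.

7.9 × 10^2 J

3989.591 J − 51.2 J = 3938.391 J; the difference is limited to 1 decimal place (5 s.f.).
Carrying full precision, 3938.391 × 0.20 = 787.6782 J; 0.20 has 2 s.f., so the result keeps min(5, 2) = 2 s.f.
Rounded to 2 significant figures: 7.9 × 10^2 J.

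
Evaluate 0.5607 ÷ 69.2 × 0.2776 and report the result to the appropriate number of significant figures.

0.5607 ÷ 69.2 × 0.2776 = 0.00224928208092…
Multiplication/division keeps the fewest significant figures: 0.5607 → 4 s.f., 69.2 → 3 s.f., 0.2776 → 4 s.f.; limit is 3.
Rounded to 3 significant figures: 0.00225.

0.00225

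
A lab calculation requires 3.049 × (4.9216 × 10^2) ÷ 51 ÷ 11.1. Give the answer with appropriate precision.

3.049 × (4.9216 × 10^2) ÷ 51 ÷ 11.1 = 2.65076106695…
Multiplication/division keeps the fewest significant figures: 3.049 → 4 s.f., 4.9216 × 10^2 → 5 s.f., 51 → 2 s.f., 11.1 → 3 s.f.; limit is 2.
Rounded to 2 significant figures: 2.7.

2.7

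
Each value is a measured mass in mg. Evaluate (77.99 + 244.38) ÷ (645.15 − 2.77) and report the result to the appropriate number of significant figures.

0.50184

77.99 + 244.38 = 322.37, limited to 2 d.p. → 5 s.f.; 645.15 − 2.77 = 642.38, limited to 2 d.p. → 5 s.f.
Carrying full precision, 322.37 ÷ 642.38 = 0.501836918958…; keep min(5, 5) = 5 s.f.
Rounded to 5 significant figures: 0.50184.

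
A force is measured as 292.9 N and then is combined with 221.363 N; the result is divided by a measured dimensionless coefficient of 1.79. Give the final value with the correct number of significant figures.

292.9 N + 221.363 N = 514.263 N; the sum is limited to 1 decimal place (4 s.f.).
Carrying full precision, 514.263 ÷ 1.79 = 287.297765363… N; 1.79 has 3 s.f., so the result keeps min(4, 3) = 3 s.f.
Rounded to 3 significant figures: 287 N.

287 N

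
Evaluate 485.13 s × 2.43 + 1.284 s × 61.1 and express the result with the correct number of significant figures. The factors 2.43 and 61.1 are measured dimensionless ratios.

485.13 × 2.43 = 1178.8659 → 1.18 × 10^3 s (3 s.f., last digit at the 10^1 place).
1.284 × 61.1 = 78.4524 → 78.5 s (3 s.f., last digit at the 10^-1 place).
Sum: 1257.3183 s; keep the coarser place, 10^1.
Result: 1.26 × 10^3 s.

1.26 × 10^3 s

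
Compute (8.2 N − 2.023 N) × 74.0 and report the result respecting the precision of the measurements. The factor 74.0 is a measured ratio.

8.2 N − 2.023 N = 6.177 N; the difference is limited to 1 decimal place (2 s.f.).
Carrying full precision, 6.177 × 74.0 = 457.098 N; 74.0 has 3 s.f., so the result keeps min(2, 3) = 2 s.f.
Rounded to 2 significant figures: 4.6 × 10^2 N.

4.6 × 10^2 N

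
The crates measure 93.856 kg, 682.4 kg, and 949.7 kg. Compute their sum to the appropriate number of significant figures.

1726.0 kg

93.856 kg + 682.4 kg + 949.7 kg = 1725.956 kg.
Addition/subtraction keeps the fewest decimal places: 93.856 → 3 decimal places, 682.4 → 1 decimal place, 949.7 → 1 decimal place; limit is 1.
Rounded to 1 decimal place: 1726.0 kg.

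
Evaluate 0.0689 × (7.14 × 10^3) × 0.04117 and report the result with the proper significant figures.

20.3

0.0689 × (7.14 × 10^3) × 0.04117 = 20.25341682
Multiplication/division keeps the fewest significant figures: 0.0689 → 3 s.f., 7.14 × 10^3 → 3 s.f., 0.04117 → 4 s.f.; limit is 3.
Rounded to 3 significant figures: 20.3.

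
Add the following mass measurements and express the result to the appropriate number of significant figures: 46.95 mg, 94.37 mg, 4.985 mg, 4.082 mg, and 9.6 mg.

46.95 mg + 94.37 mg + 4.985 mg + 4.082 mg + 9.6 mg = 159.987 mg.
Addition/subtraction keeps the fewest decimal places: 46.95 → 2 decimal places, 94.37 → 2 decimal places, 4.985 → 3 decimal places, 4.082 → 3 decimal places, 9.6 → 1 decimal place; limit is 1.
Rounded to 1 decimal place: 160.0 mg.

160.0 mg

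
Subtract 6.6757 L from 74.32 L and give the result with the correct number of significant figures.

74.32 L − 6.6757 L = 67.6443 L.
Addition/subtraction keeps the fewest decimal places: 74.32 → 2 decimal places, 6.6757 → 4 decimal places; limit is 2.
Rounded to 2 decimal places: 67.64 L.

67.64 L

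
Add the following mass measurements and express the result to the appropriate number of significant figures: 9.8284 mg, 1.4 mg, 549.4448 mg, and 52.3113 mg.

9.8284 mg + 1.4 mg + 549.4448 mg + 52.3113 mg = 612.9845 mg.
Addition/subtraction keeps the fewest decimal places: 9.8284 → 4 decimal places, 1.4 → 1 decimal place, 549.4448 → 4 decimal places, 52.3113 → 4 decimal places; limit is 1.
Rounded to 1 decimal place: 613.0 mg.

613.0 mg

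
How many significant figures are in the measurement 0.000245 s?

3

0.000245: leading zeros are not significant.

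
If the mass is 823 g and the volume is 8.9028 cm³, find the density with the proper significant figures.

density = 823 g ÷ 8.9028 cm³ = 92.4428269758… g/cm³.
823 has 3 significant figures; 8.9028 has 5.
Division/multiplication keeps the fewest: 3 significant figures.
Rounded: 92.4 g/cm³.

92.4 g/cm³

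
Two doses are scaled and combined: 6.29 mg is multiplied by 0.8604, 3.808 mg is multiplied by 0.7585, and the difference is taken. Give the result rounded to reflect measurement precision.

2.52 mg

6.29 × 0.8604 = 5.411916 → 5.41 mg (3 s.f., last digit at the 10^-2 place).
3.808 × 0.7585 = 2.888368 → 2.888 mg (4 s.f., last digit at the 10^-3 place).
Difference: 2.523548 mg; keep the coarser place, 10^-2.
Result: 2.52 mg.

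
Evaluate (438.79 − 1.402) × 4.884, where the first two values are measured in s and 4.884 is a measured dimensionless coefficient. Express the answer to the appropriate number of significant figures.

2136 s

438.79 s − 1.402 s = 437.388 s; the difference is limited to 2 decimal places (5 s.f.).
Carrying full precision, 437.388 × 4.884 = 2136.202992 s; 4.884 has 4 s.f., so the result keeps min(5, 4) = 4 s.f.
Rounded to 4 significant figures: 2136 s.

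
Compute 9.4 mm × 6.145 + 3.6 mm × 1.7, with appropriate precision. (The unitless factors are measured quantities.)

64 mm

9.4 × 6.145 = 57.763 → 58 mm (2 s.f., last digit at the 10^0 place).
3.6 × 1.7 = 6.12 → 6.1 mm (2 s.f., last digit at the 10^-1 place).
Sum: 63.883 mm; keep the coarser place, 10^0.
Result: 64 mm.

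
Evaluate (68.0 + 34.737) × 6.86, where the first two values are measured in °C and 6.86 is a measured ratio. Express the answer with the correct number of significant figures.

68.0 °C + 34.737 °C = 102.737 °C; the sum is limited to 1 decimal place (4 s.f.).
Carrying full precision, 102.737 × 6.86 = 704.77582 °C; 6.86 has 3 s.f., so the result keeps min(4, 3) = 3 s.f.
Rounded to 3 significant figures: 7.05 × 10^2 °C.

7.05 × 10^2 °C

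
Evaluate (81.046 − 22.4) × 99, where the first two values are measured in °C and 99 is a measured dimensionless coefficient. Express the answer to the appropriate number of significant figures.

5.8 × 10³ °C

81.046 °C − 22.4 °C = 58.646 °C; the difference is limited to 1 decimal place (3 s.f.).
Carrying full precision, 58.646 × 99 = 5805.954 °C; 99 has 2 s.f., so the result keeps min(3, 2) = 2 s.f.
Rounded to 2 significant figures: 5.8 × 10³ °C.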